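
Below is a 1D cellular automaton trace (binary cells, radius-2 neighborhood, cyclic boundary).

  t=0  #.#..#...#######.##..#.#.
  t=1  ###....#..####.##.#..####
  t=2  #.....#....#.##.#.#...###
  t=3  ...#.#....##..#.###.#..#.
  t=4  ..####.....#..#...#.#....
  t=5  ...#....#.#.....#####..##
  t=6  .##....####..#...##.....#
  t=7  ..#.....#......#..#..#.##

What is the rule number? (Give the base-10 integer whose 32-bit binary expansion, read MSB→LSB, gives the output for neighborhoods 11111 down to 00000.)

2821895205

  nb #####: next=#  (t=0,i=11, bit31=1)
  nb ####.: next=.  (t=0,i=14, bit30=0)
  nb ###.#: next=#  (t=0,i=15, bit29=1)
  nb ###..: next=.  (t=1,i=2, bit28=0)
  nb ##.##: next=#  (t=0,i=16, bit27=1)
  nb ##.#.: next=.  (t=1,i=17, bit26=0)
  nb ##..#: next=.  (t=0,i=19, bit25=0)
  nb ##...: next=.  (t=1,i=3, bit24=0)
  nb #.###: next=.  (t=3,i=16, bit23=0)
  nb #.##.: next=.  (t=0,i=17, bit22=0)
  nb #.#.#: next=#  (t=0,i=0, bit21=1)
  nb #.#..: next=#  (t=0,i=2, bit20=1)
  nb #..##: next=.  (t=1,i=9, bit19=0)
  nb #..#.: next=.  (t=0,i=4, bit18=0)
  nb #...#: next=#  (t=0,i=7, bit17=1)
  nb #....: next=.  (t=1,i=4, bit16=0)
  nb .####: next=#  (t=0,i=10, bit15=1)
  nb .###.: next=.  (t=3,i=17, bit14=0)
  nb .##.#: next=#  (t=1,i=16, bit13=1)
  nb .##..: next=#  (t=0,i=18, bit12=1)
  nb .#.##: next=.  (t=2,i=12, bit11=0)
  nb .#.#.: next=#  (t=0,i=1, bit10=1)
  nb .#..#: next=.  (t=0,i=3, bit9=0)
  nb .#...: next=.  (t=0,i=6, bit8=0)
  nb ..###: next=.  (t=0,i=9, bit7=0)
  nb ..##.: next=.  (t=3,i=10, bit6=0)
  nb ..#.#: next=#  (t=0,i=21, bit5=1)
  nb ..#..: next=.  (t=0,i=5, bit4=0)
  nb ...##: next=.  (t=0,i=8, bit3=0)
  nb ...#.: next=#  (t=1,i=6, bit2=1)
  nb ....#: next=.  (t=1,i=5, bit1=0)
  nb .....: next=#  (t=2,i=3, bit0=1)
  bits 10101000001100101011010000100101 = 2821895205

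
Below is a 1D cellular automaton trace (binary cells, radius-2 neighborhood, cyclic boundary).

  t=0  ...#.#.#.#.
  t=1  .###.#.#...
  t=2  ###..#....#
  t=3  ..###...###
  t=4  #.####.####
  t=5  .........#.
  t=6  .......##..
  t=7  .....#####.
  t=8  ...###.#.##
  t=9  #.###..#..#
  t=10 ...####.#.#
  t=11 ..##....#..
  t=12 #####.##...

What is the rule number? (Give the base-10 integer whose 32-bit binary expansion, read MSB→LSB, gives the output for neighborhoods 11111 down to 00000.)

2468631278

  nb #####: next=#  (t=4,i=9, bit31=1)
  nb ####.: next=.  (t=2,i=1, bit30=0)
  nb ###.#: next=.  (t=1,i=3, bit29=0)
  nb ###..: next=#  (t=2,i=2, bit28=1)
  nb ##.##: next=.  (t=4,i=1, bit27=0)
  nb ##.#.: next=.  (t=1,i=4, bit26=0)
  nb ##..#: next=#  (t=2,i=3, bit25=1)
  nb ##...: next=#  (t=3,i=5, bit24=1)
  nb #.###: next=.  (t=4,i=2, bit23=0)
  nb #.##.: next=.  (t=8,i=9, bit22=0)
  nb #.#.#: next=#  (t=0,i=5, bit21=1)
  nb #.#..: next=.  (t=0,i=9, bit20=0)
  nb #..##: next=.  (t=3,i=1, bit19=0)
  nb #..#.: next=#  (t=2,i=4, bit18=1)
  nb #...#: next=.  (t=3,i=6, bit17=0)
  nb #....: next=.  (t=0,i=0, bit16=0)
  nb .####: next=.  (t=2,i=0, bit15=0)
  nb .###.: next=#  (t=1,i=2, bit14=1)
  nb .##.#: next=.  (t=9,i=0, bit13=0)
  nb .##..: next=#  (t=6,i=8, bit12=1)
  nb .#.##: next=.  (t=8,i=8, bit11=0)
  nb .#.#.: next=.  (t=0,i=4, bit10=0)
  nb .#..#: next=#  (t=9,i=8, bit9=1)
  nb .#...: next=.  (t=0,i=10, bit8=0)
  nb ..###: next=#  (t=1,i=1, bit7=1)
  nb ..##.: next=#  (t=6,i=7, bit6=1)
  nb ..#.#: next=#  (t=0,i=3, bit5=1)
  nb ..#..: next=.  (t=2,i=5, bit4=0)
  nb ...##: next=#  (t=1,i=0, bit3=1)
  nb ...#.: next=#  (t=0,i=2, bit2=1)
  nb ....#: next=#  (t=0,i=1, bit1=1)
  nb .....: next=.  (t=5,i=1, bit0=0)
  bits 10010011001001000101001011101110 = 2468631278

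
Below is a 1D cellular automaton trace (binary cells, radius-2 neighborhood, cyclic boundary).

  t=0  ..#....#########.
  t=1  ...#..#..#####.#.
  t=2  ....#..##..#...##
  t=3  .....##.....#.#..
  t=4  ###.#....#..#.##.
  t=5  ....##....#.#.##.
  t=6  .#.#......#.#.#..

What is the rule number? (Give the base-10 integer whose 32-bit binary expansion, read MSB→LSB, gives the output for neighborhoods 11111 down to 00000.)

2423792425

  [31] ##### => #  t=0,i=9
  [30] ####. => .  t=0,i=14
  [29] ###.# => .  t=1,i=13
  [28] ###.. => #  t=0,i=15
  [27] ##.## => .  t=4,i=16
  [26] ##.#. => .  t=1,i=14
  [25] ##..# => .  t=2,i=9
  [24] ##... => .  t=0,i=16
  [23] #.### => .  t=4,i=0
  [22] #.##. => #  t=4,i=14
  [21] #.#.# => #  t=5,i=12
  [20] #.#.. => #  t=1,i=15
  [19] #..## => #  t=1,i=8
  [18] #..#. => .  t=1,i=5
  [17] #...# => .  t=0,i=0
  [16] #.... => .  t=0,i=4
  [15] .#### => .  t=0,i=8
  [14] .###. => .  t=4,i=1
  [13] .##.# => #  t=4,i=15
  [12] .##.. => .  t=2,i=8
  [11] .#.## => .  t=4,i=13
  [10] .#.#. => .  t=3,i=13
  [9] .#..# => #  t=1,i=4
  [8] .#... => #  t=0,i=3
  [7] ..### => .  t=0,i=7
  [6] ..##. => .  t=2,i=7
  [5] ..#.# => #  t=3,i=12
  [4] ..#.. => .  t=0,i=2
  [3] ...## => #  t=0,i=6
  [2] ...#. => .  t=0,i=1
  [1] ....# => .  t=0,i=5
  [0] ..... => #  t=3,i=0
  bits 10010000011110000010001100101001 = 2423792425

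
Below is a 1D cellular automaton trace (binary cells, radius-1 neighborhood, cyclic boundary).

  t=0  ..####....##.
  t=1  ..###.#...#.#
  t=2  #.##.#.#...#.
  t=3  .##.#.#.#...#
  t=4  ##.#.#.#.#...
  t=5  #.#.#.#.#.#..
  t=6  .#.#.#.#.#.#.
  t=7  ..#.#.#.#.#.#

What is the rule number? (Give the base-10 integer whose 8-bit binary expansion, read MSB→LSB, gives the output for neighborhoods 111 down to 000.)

184

  nb ###: next=#  (t=0,i=3, bit7=1)
  nb ##.: next=.  (t=0,i=5, bit6=0)
  nb #.#: next=#  (t=1,i=5, bit5=1)
  nb #..: next=#  (t=0,i=6, bit4=1)
  nb .##: next=#  (t=0,i=2, bit3=1)
  nb .#.: next=.  (t=1,i=6, bit2=0)
  nb ..#: next=.  (t=0,i=1, bit1=0)
  nb ...: next=.  (t=0,i=0, bit0=0)
  bits 10111000 = 184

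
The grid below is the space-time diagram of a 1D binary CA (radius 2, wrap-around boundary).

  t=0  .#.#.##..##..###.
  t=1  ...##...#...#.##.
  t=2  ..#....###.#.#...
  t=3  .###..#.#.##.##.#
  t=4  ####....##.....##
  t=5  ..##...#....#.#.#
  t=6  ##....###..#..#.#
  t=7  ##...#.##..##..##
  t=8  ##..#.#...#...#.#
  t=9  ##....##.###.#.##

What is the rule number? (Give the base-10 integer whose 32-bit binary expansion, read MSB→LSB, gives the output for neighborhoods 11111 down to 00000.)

1421396765

  nb #####: next=.  (t=4,i=0, bit31=0)
  nb ####.: next=#  (t=4,i=2, bit30=1)
  nb ###.#: next=.  (t=2,i=9, bit29=0)
  nb ###..: next=#  (t=0,i=15, bit28=1)
  nb ##.##: next=.  (t=3,i=12, bit27=0)
  nb ##.#.: next=#  (t=2,i=10, bit26=1)
  nb ##..#: next=.  (t=0,i=7, bit25=0)
  nb ##...: next=.  (t=1,i=5, bit24=0)
  nb #.###: next=#  (t=3,i=1, bit23=1)
  nb #.##.: next=.  (t=0,i=5, bit22=0)
  nb #.#.#: next=#  (t=0,i=3, bit21=1)
  nb #.#..: next=#  (t=2,i=13, bit20=1)
  nb #..##: next=#  (t=0,i=8, bit19=1)
  nb #..#.: next=.  (t=0,i=0, bit18=0)
  nb #...#: next=.  (t=1,i=6, bit17=0)
  nb #....: next=.  (t=1,i=0, bit16=0)
  nb .####: next=#  (t=4,i=16, bit15=1)
  nb .###.: next=#  (t=0,i=14, bit14=1)
  nb .##.#: next=.  (t=3,i=11, bit13=0)
  nb .##..: next=.  (t=0,i=6, bit12=0)
  nb .#.##: next=#  (t=0,i=4, bit11=1)
  nb .#.#.: next=.  (t=0,i=2, bit10=0)
  nb .#..#: next=#  (t=5,i=0, bit9=1)
  nb .#...: next=#  (t=1,i=9, bit8=1)
  nb ..###: next=.  (t=0,i=13, bit7=0)
  nb ..##.: next=.  (t=0,i=9, bit6=0)
  nb ..#.#: next=.  (t=0,i=1, bit5=0)
  nb ..#..: next=#  (t=1,i=8, bit4=1)
  nb ...##: next=#  (t=1,i=2, bit3=1)
  nb ...#.: next=#  (t=1,i=7, bit2=1)
  nb ....#: next=.  (t=1,i=1, bit1=0)
  nb .....: next=#  (t=2,i=16, bit0=1)
  bits 01010100101110001100101100011101 = 1421396765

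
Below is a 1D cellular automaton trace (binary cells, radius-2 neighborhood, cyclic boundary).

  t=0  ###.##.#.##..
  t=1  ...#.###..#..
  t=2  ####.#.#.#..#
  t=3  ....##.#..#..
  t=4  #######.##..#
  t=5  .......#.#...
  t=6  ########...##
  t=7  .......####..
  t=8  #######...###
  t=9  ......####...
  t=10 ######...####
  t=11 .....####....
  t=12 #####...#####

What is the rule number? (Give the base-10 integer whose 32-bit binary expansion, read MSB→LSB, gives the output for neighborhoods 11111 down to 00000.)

497496687

  ##### -> .   bit 31 = 0  t=2,i=1
  ####. -> .   bit 30 = 0  t=2,i=2
  ###.# -> .   bit 29 = 0  t=0,i=2
  ###.. -> #   bit 28 = 1  t=1,i=7
  ##.## -> #   bit 27 = 1  t=0,i=3
  ##.#. -> #   bit 26 = 1  t=0,i=6
  ##..# -> .   bit 25 = 0  t=0,i=11
  ##... -> #   bit 24 = 1  t=6,i=8
  #.### -> #   bit 23 = 1  t=1,i=5
  #.##. -> .   bit 22 = 0  t=0,i=4
  #.#.# -> #   bit 21 = 1  t=0,i=7
  #.#.. -> .   bit 20 = 0  t=2,i=9
  #..## -> .   bit 19 = 0  t=0,i=12
  #..#. -> #   bit 18 = 1  t=1,i=9
  #...# -> #   bit 17 = 1  t=6,i=9
  #.... -> #   bit 16 = 1  t=1,i=12
  .#### -> .   bit 15 = 0  t=2,i=0
  .###. -> .   bit 14 = 0  t=0,i=1
  .##.# -> #   bit 13 = 1  t=0,i=5
  .##.. -> #   bit 12 = 1  t=0,i=10
  .#.## -> .   bit 11 = 0  t=0,i=8
  .#.#. -> .   bit 10 = 0  t=2,i=6
  .#..# -> #   bit 9 = 1  t=2,i=10
  .#... -> .   bit 8 = 0  t=1,i=11
  ..### -> .   bit 7 = 0  t=0,i=0
  ..##. -> #   bit 6 = 1  t=3,i=4
  ..#.# -> #   bit 5 = 1  t=1,i=3
  ..#.. -> .   bit 4 = 0  t=1,i=10
  ...## -> #   bit 3 = 1  t=3,i=3
  ...#. -> #   bit 2 = 1  t=1,i=2
  ....# -> #   bit 1 = 1  t=1,i=1
  ..... -> #   bit 0 = 1  t=1,i=0
  bits 00011101101001110011001001101111 = 497496687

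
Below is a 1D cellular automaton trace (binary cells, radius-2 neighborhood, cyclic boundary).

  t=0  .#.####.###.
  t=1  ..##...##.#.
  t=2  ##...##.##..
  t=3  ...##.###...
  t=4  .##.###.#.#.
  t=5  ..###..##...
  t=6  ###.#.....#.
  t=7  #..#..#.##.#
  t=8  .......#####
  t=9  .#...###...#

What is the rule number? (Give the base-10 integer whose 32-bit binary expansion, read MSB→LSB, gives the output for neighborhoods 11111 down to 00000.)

  ##### -> .   bit 31 = 0  t=8,i=9
  ####. -> .   bit 30 = 0  t=0,i=5
  ###.# -> .   bit 29 = 0  t=0,i=6
  ###.. -> #   bit 28 = 1  t=0,i=10
  ##.## -> #   bit 27 = 1  t=0,i=7
  ##.#. -> #   bit 26 = 1  t=1,i=9
  ##..# -> .   bit 25 = 0  t=0,i=11
  ##... -> .   bit 24 = 0  t=1,i=4
  #.### -> #   bit 23 = 1  t=0,i=3
  #.##. -> #   bit 22 = 1  t=2,i=8
  #.#.# -> #   bit 21 = 1  t=4,i=8
  #.#.. -> .   bit 20 = 0  t=1,i=10
  #..## -> .   bit 19 = 0  t=2,i=11
  #..#. -> .   bit 18 = 0  t=0,i=0
  #...# -> #   bit 17 = 1  t=1,i=0
  #.... -> #   bit 16 = 1  t=3,i=10
  .#### -> .   bit 15 = 0  t=0,i=4
  .###. -> .   bit 14 = 0  t=0,i=9
  .##.# -> #   bit 13 = 1  t=1,i=8
  .##.. -> .   bit 12 = 0  t=1,i=3
  .#.## -> #   bit 11 = 1  t=0,i=2
  .#.#. -> .   bit 10 = 0  t=4,i=9
  .#..# -> .   bit 9 = 0  t=4,i=11
  .#... -> .   bit 8 = 0  t=1,i=11
  ..### -> #   bit 7 = 1  t=5,i=2
  ..##. -> .   bit 6 = 0  t=1,i=2
  ..#.# -> .   bit 5 = 0  t=0,i=1
  ..#.. -> .   bit 4 = 0  t=7,i=3
  ...## -> #   bit 3 = 1  t=1,i=1
  ...#. -> #   bit 2 = 1  t=6,i=9
  ....# -> #   bit 1 = 1  t=3,i=1
  ..... -> .   bit 0 = 0  t=3,i=0
  bits 00011100111000110010100010001110 = 484649102

484649102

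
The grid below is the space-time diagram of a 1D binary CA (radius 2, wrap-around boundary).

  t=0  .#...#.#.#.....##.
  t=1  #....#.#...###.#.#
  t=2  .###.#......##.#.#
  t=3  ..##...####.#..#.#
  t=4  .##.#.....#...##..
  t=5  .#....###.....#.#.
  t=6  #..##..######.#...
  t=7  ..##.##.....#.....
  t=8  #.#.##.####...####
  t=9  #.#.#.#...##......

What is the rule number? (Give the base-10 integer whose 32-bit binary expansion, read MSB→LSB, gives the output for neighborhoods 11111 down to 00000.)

997015651

  ##### -> .   bit 31 = 0  t=6,i=9
  ####. -> .   bit 30 = 0  t=3,i=9
  ###.# -> #   bit 29 = 1  t=1,i=13
  ###.. -> #   bit 28 = 1  t=5,i=8
  ##.## -> #   bit 27 = 1  t=7,i=4
  ##.#. -> .   bit 26 = 0  t=1,i=14
  ##..# -> #   bit 25 = 1  t=0,i=17
  ##... -> #   bit 24 = 1  t=1,i=1
  #.### -> .   bit 23 = 0  t=2,i=1
  #.##. -> #   bit 22 = 1  t=1,i=17
  #.#.# -> #   bit 21 = 1  t=0,i=7
  #.#.. -> .   bit 20 = 0  t=0,i=9
  #..## -> #   bit 19 = 1  t=3,i=1
  #..#. -> #   bit 18 = 1  t=0,i=0
  #...# -> .   bit 17 = 0  t=0,i=3
  #.... -> #   bit 16 = 1  t=0,i=11
  .#### -> .   bit 15 = 0  t=3,i=8
  .###. -> #   bit 14 = 1  t=1,i=12
  .##.# -> .   bit 13 = 0  t=2,i=13
  .##.. -> .   bit 12 = 0  t=0,i=16
  .#.## -> .   bit 11 = 0  t=1,i=16
  .#.#. -> .   bit 10 = 0  t=0,i=6
  .#..# -> .   bit 9 = 0  t=3,i=0
  .#... -> .   bit 8 = 0  t=0,i=2
  ..### -> .   bit 7 = 0  t=1,i=11
  ..##. -> #   bit 6 = 1  t=0,i=15
  ..#.# -> #   bit 5 = 1  t=0,i=5
  ..#.. -> .   bit 4 = 0  t=0,i=1
  ...## -> .   bit 3 = 0  t=0,i=14
  ...#. -> .   bit 2 = 0  t=0,i=4
  ....# -> #   bit 1 = 1  t=0,i=13
  ..... -> #   bit 0 = 1  t=0,i=12
  bits 00111011011011010100000001100011 = 997015651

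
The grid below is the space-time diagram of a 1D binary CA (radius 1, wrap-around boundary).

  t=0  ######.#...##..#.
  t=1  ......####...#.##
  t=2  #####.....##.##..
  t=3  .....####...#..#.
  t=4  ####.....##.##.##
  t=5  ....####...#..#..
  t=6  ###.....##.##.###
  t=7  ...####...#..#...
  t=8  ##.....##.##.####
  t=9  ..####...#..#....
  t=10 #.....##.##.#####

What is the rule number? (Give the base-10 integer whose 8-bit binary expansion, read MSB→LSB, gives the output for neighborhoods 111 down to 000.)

53

  [7] ### => .  t=0,i=1
  [6] ##. => .  t=0,i=5
  [5] #.# => #  t=0,i=6
  [4] #.. => #  t=0,i=8
  [3] .## => .  t=0,i=0
  [2] .#. => #  t=0,i=7
  [1] ..# => .  t=0,i=10
  [0] ... => #  t=0,i=9
  bits 00110101 = 53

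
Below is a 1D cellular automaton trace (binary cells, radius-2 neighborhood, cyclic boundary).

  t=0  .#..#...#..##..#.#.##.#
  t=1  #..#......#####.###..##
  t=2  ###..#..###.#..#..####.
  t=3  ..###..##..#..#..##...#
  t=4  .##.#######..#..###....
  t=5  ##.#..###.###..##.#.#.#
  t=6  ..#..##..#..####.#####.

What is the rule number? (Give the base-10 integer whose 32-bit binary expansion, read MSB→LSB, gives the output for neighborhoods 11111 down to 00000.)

2653756618

  ##### -> #   bit 31 = 1  t=1,i=12
  ####. -> .   bit 30 = 0  t=1,i=13
  ###.# -> .   bit 29 = 0  t=1,i=14
  ###.. -> #   bit 28 = 1  t=1,i=0
  ##.## -> #   bit 27 = 1  t=1,i=15
  ##.#. -> #   bit 26 = 1  t=0,i=21
  ##..# -> #   bit 25 = 1  t=0,i=13
  ##... -> .   bit 24 = 0  t=3,i=19
  #.### -> .   bit 23 = 0  t=1,i=16
  #.##. -> .   bit 22 = 0  t=0,i=19
  #.#.# -> #   bit 21 = 1  t=0,i=17
  #.#.. -> .   bit 20 = 0  t=0,i=1
  #..## -> #   bit 19 = 1  t=0,i=10
  #..#. -> #   bit 18 = 1  t=0,i=3
  #...# -> .   bit 17 = 0  t=0,i=6
  #.... -> #   bit 16 = 1  t=1,i=5
  .#### -> .   bit 15 = 0  t=1,i=11
  .###. -> .   bit 14 = 0  t=1,i=17
  .##.# -> .   bit 13 = 0  t=0,i=20
  .##.. -> #   bit 12 = 1  t=0,i=12
  .#.## -> #   bit 11 = 1  t=0,i=18
  .#.#. -> #   bit 10 = 1  t=0,i=0
  .#..# -> .   bit 9 = 0  t=0,i=2
  .#... -> .   bit 8 = 0  t=0,i=5
  ..### -> #   bit 7 = 1  t=1,i=10
  ..##. -> #   bit 6 = 1  t=0,i=11
  ..#.# -> .   bit 5 = 0  t=0,i=15
  ..#.. -> .   bit 4 = 0  t=0,i=4
  ...## -> #   bit 3 = 1  t=1,i=9
  ...#. -> .   bit 2 = 0  t=0,i=7
  ....# -> #   bit 1 = 1  t=1,i=8
  ..... -> .   bit 0 = 0  t=1,i=6
  bits 10011110001011010001110011001010 = 2653756618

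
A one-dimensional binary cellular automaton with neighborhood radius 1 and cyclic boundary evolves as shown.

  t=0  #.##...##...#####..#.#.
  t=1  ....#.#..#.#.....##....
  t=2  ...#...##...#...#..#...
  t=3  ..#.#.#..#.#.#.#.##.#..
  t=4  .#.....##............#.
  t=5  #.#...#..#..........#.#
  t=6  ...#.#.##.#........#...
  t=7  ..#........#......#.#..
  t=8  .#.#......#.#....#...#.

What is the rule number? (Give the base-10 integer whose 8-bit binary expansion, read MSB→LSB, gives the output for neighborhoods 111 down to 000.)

  nb ###: next=.  (t=0,i=13, bit7=0)
  nb ##.: next=.  (t=0,i=3, bit6=0)
  nb #.#: next=.  (t=0,i=1, bit5=0)
  nb #..: next=#  (t=0,i=4, bit4=1)
  nb .##: next=.  (t=0,i=2, bit3=0)
  nb .#.: next=.  (t=0,i=0, bit2=0)
  nb ..#: next=#  (t=0,i=6, bit1=1)
  nb ...: next=.  (t=0,i=5, bit0=0)
  bits 00010010 = 18

18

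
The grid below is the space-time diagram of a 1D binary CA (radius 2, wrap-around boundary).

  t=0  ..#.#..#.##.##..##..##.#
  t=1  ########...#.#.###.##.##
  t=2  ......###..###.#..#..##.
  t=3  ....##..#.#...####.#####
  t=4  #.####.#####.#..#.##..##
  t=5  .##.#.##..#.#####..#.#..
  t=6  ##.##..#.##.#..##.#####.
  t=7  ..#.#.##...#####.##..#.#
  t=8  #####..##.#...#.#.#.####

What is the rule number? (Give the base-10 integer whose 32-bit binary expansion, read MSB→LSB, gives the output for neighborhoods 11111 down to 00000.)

  [31] ##### => .  t=1,i=0
  [30] ####. => #  t=1,i=6
  [29] ###.# => .  t=1,i=17
  [28] ###.. => #  t=1,i=7
  [27] ##.## => #  t=0,i=11
  [26] ##.#. => #  t=0,i=22
  [25] ##..# => .  t=0,i=14
  [24] ##... => #  t=1,i=8
  [23] #.### => #  t=1,i=15
  [22] #.##. => .  t=0,i=9
  [21] #.#.# => #  t=1,i=13
  [20] #.#.. => #  t=0,i=4
  [19] #..## => #  t=0,i=15
  [18] #..#. => #  t=0,i=1
  [17] #...# => .  t=1,i=9
  [16] #.... => .  t=2,i=0
  [15] .#### => .  t=1,i=23
  [14] .###. => .  t=1,i=16
  [13] .##.# => .  t=0,i=10
  [12] .##.. => #  t=0,i=13
  [11] .#.## => .  t=0,i=8
  [10] .#.#. => #  t=0,i=3
  [9] .#..# => #  t=0,i=0
  [8] .#... => #  t=3,i=11
  [7] ..### => .  t=2,i=6
  [6] ..##. => #  t=0,i=16
  [5] ..#.# => #  t=0,i=2
  [4] ..#.. => .  t=2,i=18
  [3] ...## => #  t=2,i=5
  [2] ...#. => .  t=1,i=10
  [1] ....# => #  t=2,i=4
  [0] ..... => .  t=2,i=1
  bits 01011101101111000001011101101010 = 1572607850

1572607850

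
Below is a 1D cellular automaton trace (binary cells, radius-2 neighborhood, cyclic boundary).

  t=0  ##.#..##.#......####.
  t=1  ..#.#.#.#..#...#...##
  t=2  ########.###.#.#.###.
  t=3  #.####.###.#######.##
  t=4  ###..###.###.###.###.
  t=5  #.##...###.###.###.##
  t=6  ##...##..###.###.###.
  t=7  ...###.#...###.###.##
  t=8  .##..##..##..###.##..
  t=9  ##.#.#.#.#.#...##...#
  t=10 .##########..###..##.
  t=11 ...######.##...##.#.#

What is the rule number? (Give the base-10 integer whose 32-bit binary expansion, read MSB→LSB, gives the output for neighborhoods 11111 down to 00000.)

  [31] ##### => #  t=2,i=2
  [30] ####. => .  t=0,i=18
  [29] ###.# => #  t=0,i=19
  [28] ###.. => #  t=4,i=2
  [27] ##.## => #  t=0,i=20
  [26] ##.#. => #  t=0,i=2
  [25] ##..# => #  t=1,i=0
  [24] ##... => .  t=5,i=4
  [23] #.### => #  t=2,i=0
  [22] #.##. => .  t=0,i=0
  [21] #.#.# => #  t=1,i=4
  [20] #.#.. => .  t=0,i=3
  [19] #..## => .  t=0,i=5
  [18] #..#. => #  t=1,i=1
  [17] #...# => #  t=1,i=13
  [16] #.... => #  t=0,i=11
  [15] .#### => .  t=0,i=17
  [14] .###. => .  t=2,i=10
  [13] .##.# => .  t=0,i=1
  [12] .##.. => .  t=1,i=20
  [11] .#.## => #  t=2,i=16
  [10] .#.#. => #  t=1,i=3
  [9] .#..# => #  t=0,i=4
  [8] .#... => .  t=0,i=10
  [7] ..### => .  t=0,i=16
  [6] ..##. => #  t=0,i=6
  [5] ..#.# => #  t=1,i=2
  [4] ..#.. => #  t=1,i=11
  [3] ...## => #  t=0,i=15
  [2] ...#. => .  t=1,i=14
  [1] ....# => .  t=0,i=14
  [0] ..... => .  t=0,i=12
  bits 10111110101001110000111001111000 = 3198619256

3198619256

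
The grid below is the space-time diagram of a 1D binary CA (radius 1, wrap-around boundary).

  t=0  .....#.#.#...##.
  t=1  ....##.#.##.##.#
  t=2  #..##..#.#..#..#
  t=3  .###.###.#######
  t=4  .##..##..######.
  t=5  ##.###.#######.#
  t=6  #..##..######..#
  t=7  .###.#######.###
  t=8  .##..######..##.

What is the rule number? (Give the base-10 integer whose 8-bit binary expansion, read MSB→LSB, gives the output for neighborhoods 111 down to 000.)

  nb ###: next=#  (t=3,i=2, bit7=1)
  nb ##.: next=.  (t=0,i=14, bit6=0)
  nb #.#: next=.  (t=0,i=6, bit5=0)
  nb #..: next=#  (t=0,i=10, bit4=1)
  nb .##: next=#  (t=0,i=13, bit3=1)
  nb .#.: next=#  (t=0,i=5, bit2=1)
  nb ..#: next=#  (t=0,i=4, bit1=1)
  nb ...: next=.  (t=0,i=0, bit0=0)
  bits 10011110 = 158

158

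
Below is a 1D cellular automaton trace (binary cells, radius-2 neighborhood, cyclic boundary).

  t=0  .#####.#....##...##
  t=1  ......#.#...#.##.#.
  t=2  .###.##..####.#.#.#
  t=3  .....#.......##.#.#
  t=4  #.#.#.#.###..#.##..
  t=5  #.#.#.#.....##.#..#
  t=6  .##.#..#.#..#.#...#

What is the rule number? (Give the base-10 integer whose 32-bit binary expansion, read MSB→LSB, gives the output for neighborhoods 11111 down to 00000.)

  ##### -> .   bit 31 = 0  t=0,i=3
  ####. -> .   bit 30 = 0  t=0,i=4
  ###.# -> .   bit 29 = 0  t=0,i=5
  ###.. -> .   bit 28 = 0  t=4,i=10
  ##.## -> .   bit 27 = 0  t=0,i=0
  ##.#. -> #   bit 26 = 1  t=0,i=6
  ##..# -> .   bit 25 = 0  t=2,i=7
  ##... -> #   bit 24 = 1  t=0,i=14
  #.### -> .   bit 23 = 0  t=0,i=1
  #.##. -> #   bit 22 = 1  t=1,i=14
  #.#.# -> #   bit 21 = 1  t=2,i=14
  #.#.. -> .   bit 20 = 0  t=0,i=7
  #..## -> .   bit 19 = 0  t=2,i=8
  #..#. -> #   bit 18 = 1  t=4,i=12
  #...# -> #   bit 17 = 1  t=0,i=15
  #.... -> .   bit 16 = 0  t=0,i=9
  .#### -> .   bit 15 = 0  t=0,i=2
  .###. -> .   bit 14 = 0  t=2,i=2
  .##.# -> .   bit 13 = 0  t=0,i=18
  .##.. -> .   bit 12 = 0  t=0,i=13
  .#.## -> .   bit 11 = 0  t=1,i=13
  .#.#. -> .   bit 10 = 0  t=1,i=7
  .#..# -> .   bit 9 = 0  t=5,i=16
  .#... -> #   bit 8 = 1  t=0,i=8
  ..### -> .   bit 7 = 0  t=2,i=9
  ..##. -> #   bit 6 = 1  t=0,i=12
  ..#.# -> #   bit 5 = 1  t=1,i=6
  ..#.. -> .   bit 4 = 0  t=3,i=5
  ...## -> .   bit 3 = 0  t=0,i=11
  ...#. -> #   bit 2 = 1  t=1,i=5
  ....# -> .   bit 1 = 0  t=0,i=10
  ..... -> #   bit 0 = 1  t=1,i=1
  bits 00000101011001100000000101100101 = 90571109

90571109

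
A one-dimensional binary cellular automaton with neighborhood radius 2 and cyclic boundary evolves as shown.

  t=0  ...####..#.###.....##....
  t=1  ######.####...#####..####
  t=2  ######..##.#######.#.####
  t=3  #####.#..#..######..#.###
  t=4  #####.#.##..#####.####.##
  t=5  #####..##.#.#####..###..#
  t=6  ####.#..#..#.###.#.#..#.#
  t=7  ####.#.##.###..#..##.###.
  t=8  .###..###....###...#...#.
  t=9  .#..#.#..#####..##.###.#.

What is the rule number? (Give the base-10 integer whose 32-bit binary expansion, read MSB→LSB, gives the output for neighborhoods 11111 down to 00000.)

  ##### -> #   bit 31 = 1  t=1,i=0
  ####. -> #   bit 30 = 1  t=0,i=5
  ###.# -> #   bit 29 = 1  t=1,i=5
  ###.. -> .   bit 28 = 0  t=0,i=6
  ##.## -> .   bit 27 = 0  t=1,i=6
  ##.#. -> .   bit 26 = 0  t=2,i=18
  ##..# -> #   bit 25 = 1  t=0,i=7
  ##... -> #   bit 24 = 1  t=0,i=14
  #.### -> .   bit 23 = 0  t=0,i=11
  #.##. -> #   bit 22 = 1  t=4,i=8
  #.#.# -> .   bit 21 = 0  t=2,i=19
  #.#.. -> #   bit 20 = 1  t=3,i=6
  #..## -> .   bit 19 = 0  t=1,i=20
  #..#. -> #   bit 18 = 1  t=0,i=8
  #...# -> #   bit 17 = 1  t=1,i=12
  #.... -> #   bit 16 = 1  t=0,i=15
  .#### -> #   bit 15 = 1  t=0,i=4
  .###. -> .   bit 14 = 0  t=0,i=12
  .##.# -> #   bit 13 = 1  t=2,i=9
  .##.. -> .   bit 12 = 0  t=0,i=20
  .#.## -> #   bit 11 = 1  t=0,i=10
  .#.#. -> #   bit 10 = 1  t=6,i=18
  .#..# -> .   bit 9 = 0  t=3,i=7
  .#... -> #   bit 8 = 1  t=8,i=20
  ..### -> #   bit 7 = 1  t=0,i=3
  ..##. -> .   bit 6 = 0  t=0,i=19
  ..#.# -> #   bit 5 = 1  t=0,i=9
  ..#.. -> #   bit 4 = 1  t=3,i=9
  ...## -> #   bit 3 = 1  t=0,i=2
  ...#. -> .   bit 2 = 0  t=8,i=18
  ....# -> #   bit 1 = 1  t=0,i=1
  ..... -> #   bit 0 = 1  t=0,i=0
  bits 11100011010101111010110110111011 = 3814174139

3814174139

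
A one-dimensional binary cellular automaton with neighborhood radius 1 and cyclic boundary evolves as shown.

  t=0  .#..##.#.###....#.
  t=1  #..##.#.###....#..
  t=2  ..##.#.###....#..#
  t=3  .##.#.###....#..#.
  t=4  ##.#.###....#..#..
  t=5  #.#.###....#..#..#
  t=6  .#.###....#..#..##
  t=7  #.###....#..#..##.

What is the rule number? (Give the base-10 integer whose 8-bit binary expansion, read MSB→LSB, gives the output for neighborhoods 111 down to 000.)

  ###|#  b7=1 t=0,i=10
  ##.|.  b6=0 t=0,i=5
  #.#|#  b5=1 t=0,i=6
  #..|.  b4=0 t=0,i=2
  .##|#  b3=1 t=0,i=4
  .#.|.  b2=0 t=0,i=1
  ..#|#  b1=1 t=0,i=0
  ...|.  b0=0 t=0,i=13
  bits 10101010 = 170

170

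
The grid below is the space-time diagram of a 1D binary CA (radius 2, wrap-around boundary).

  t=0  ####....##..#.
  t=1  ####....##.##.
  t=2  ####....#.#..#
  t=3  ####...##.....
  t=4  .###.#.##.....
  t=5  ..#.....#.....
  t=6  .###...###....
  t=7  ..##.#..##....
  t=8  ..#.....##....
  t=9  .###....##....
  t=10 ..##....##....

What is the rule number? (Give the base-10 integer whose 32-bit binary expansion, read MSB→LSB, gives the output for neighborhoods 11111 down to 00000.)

3632714100

  nb #####: next=#  (t=2,i=1, bit31=1)
  nb ####.: next=#  (t=0,i=2, bit30=1)
  nb ###.#: next=.  (t=4,i=3, bit29=0)
  nb ###..: next=#  (t=0,i=3, bit28=1)
  nb ##.##: next=#  (t=1,i=10, bit27=1)
  nb ##.#.: next=.  (t=4,i=4, bit26=0)
  nb ##..#: next=.  (t=0,i=10, bit25=0)
  nb ##...: next=.  (t=0,i=4, bit24=0)
  nb #.###: next=#  (t=0,i=0, bit23=1)
  nb #.##.: next=.  (t=1,i=11, bit22=0)
  nb #.#.#: next=.  (t=4,i=5, bit21=0)
  nb #.#..: next=.  (t=2,i=10, bit20=0)
  nb #..##: next=.  (t=2,i=12, bit19=0)
  nb #..#.: next=#  (t=0,i=11, bit18=1)
  nb #...#: next=#  (t=3,i=5, bit17=1)
  nb #....: next=.  (t=0,i=5, bit16=0)
  nb .####: next=#  (t=0,i=1, bit15=1)
  nb .###.: next=#  (t=4,i=2, bit14=1)
  nb .##.#: next=.  (t=1,i=9, bit13=0)
  nb .##..: next=#  (t=0,i=9, bit12=1)
  nb .#.##: next=.  (t=0,i=13, bit11=0)
  nb .#.#.: next=.  (t=2,i=9, bit10=0)
  nb .#..#: next=.  (t=2,i=11, bit9=0)
  nb .#...: next=#  (t=5,i=3, bit8=1)
  nb ..###: next=.  (t=2,i=13, bit7=0)
  nb ..##.: next=#  (t=0,i=8, bit6=1)
  nb ..#.#: next=#  (t=0,i=12, bit5=1)
  nb ..#..: next=#  (t=5,i=2, bit4=1)
  nb ...##: next=.  (t=0,i=7, bit3=0)
  nb ...#.: next=#  (t=2,i=7, bit2=1)
  nb ....#: next=.  (t=0,i=6, bit1=0)
  nb .....: next=.  (t=3,i=11, bit0=0)
  bits 11011000100001101101000101110100 = 3632714100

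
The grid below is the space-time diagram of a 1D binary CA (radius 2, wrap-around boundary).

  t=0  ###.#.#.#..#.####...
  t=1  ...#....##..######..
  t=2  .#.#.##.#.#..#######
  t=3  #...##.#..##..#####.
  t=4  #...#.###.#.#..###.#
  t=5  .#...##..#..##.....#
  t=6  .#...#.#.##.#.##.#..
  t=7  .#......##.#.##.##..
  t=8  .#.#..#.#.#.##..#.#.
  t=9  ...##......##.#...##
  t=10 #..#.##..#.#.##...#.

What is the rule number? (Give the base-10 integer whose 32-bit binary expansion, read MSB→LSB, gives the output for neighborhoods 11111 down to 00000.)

3620833874

  ##### -> #   bit 31 = 1  t=1,i=14
  ####. -> #   bit 30 = 1  t=0,i=15
  ###.# -> .   bit 29 = 0  t=0,i=2
  ###.. -> #   bit 28 = 1  t=0,i=16
  ##.## -> .   bit 27 = 0  t=4,i=18
  ##.#. -> #   bit 26 = 1  t=0,i=3
  ##..# -> #   bit 25 = 1  t=1,i=10
  ##... -> #   bit 24 = 1  t=0,i=17
  #.### -> #   bit 23 = 1  t=0,i=13
  #.##. -> #   bit 22 = 1  t=2,i=5
  #.#.# -> .   bit 21 = 0  t=0,i=4
  #.#.. -> #   bit 20 = 1  t=0,i=8
  #..## -> .   bit 19 = 0  t=1,i=11
  #..#. -> .   bit 18 = 0  t=0,i=10
  #...# -> .   bit 17 = 0  t=0,i=18
  #.... -> #   bit 16 = 1  t=1,i=5
  .#### -> #   bit 15 = 1  t=0,i=14
  .###. -> .   bit 14 = 0  t=0,i=1
  .##.# -> .   bit 13 = 0  t=2,i=6
  .##.. -> .   bit 12 = 0  t=1,i=9
  .#.## -> #   bit 11 = 1  t=0,i=12
  .#.#. -> .   bit 10 = 0  t=0,i=5
  .#..# -> #   bit 9 = 1  t=0,i=9
  .#... -> .   bit 8 = 0  t=1,i=4
  ..### -> .   bit 7 = 0  t=0,i=0
  ..##. -> #   bit 6 = 1  t=1,i=8
  ..#.# -> .   bit 5 = 0  t=0,i=11
  ..#.. -> #   bit 4 = 1  t=1,i=3
  ...## -> .   bit 3 = 0  t=0,i=19
  ...#. -> .   bit 2 = 0  t=1,i=2
  ....# -> #   bit 1 = 1  t=1,i=1
  ..... -> .   bit 0 = 0  t=1,i=0
  bits 11010111110100011000101001010010 = 3620833874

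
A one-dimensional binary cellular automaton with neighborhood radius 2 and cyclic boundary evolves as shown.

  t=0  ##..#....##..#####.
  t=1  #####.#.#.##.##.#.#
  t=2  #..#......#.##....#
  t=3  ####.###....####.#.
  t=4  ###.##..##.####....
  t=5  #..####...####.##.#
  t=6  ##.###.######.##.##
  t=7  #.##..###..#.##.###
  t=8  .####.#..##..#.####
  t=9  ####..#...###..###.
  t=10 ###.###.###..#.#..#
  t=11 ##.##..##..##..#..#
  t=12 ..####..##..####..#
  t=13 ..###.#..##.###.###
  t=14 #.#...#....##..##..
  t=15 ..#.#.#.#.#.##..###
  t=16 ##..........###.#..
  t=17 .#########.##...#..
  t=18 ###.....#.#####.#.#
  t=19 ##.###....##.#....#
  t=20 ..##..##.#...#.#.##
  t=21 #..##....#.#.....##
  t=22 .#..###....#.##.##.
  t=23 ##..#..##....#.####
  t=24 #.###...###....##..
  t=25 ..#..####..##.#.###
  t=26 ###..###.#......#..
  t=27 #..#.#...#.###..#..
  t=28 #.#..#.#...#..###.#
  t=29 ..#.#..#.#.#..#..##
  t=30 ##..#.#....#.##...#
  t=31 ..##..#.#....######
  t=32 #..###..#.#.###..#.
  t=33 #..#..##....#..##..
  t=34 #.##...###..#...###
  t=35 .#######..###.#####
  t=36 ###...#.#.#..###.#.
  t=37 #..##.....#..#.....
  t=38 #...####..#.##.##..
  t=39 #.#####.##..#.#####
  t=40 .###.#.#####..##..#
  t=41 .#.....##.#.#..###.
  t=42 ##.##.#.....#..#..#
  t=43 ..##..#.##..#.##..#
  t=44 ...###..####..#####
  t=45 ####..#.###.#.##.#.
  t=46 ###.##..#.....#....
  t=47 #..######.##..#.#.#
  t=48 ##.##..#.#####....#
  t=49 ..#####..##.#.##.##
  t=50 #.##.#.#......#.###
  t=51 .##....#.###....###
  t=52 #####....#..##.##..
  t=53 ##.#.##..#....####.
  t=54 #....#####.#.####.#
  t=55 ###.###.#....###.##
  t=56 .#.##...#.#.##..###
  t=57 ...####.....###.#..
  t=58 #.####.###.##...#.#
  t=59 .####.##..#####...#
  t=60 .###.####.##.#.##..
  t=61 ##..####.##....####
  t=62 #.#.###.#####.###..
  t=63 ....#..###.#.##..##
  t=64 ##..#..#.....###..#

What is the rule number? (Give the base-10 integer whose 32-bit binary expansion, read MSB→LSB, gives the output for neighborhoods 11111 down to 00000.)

  #####|.  b31=0 t=0,i=15
  ####.|#  b30=1 t=0,i=16
  ###.#|.  b29=0 t=0,i=17
  ###..|.  b28=0 t=3,i=7
  ##.##|#  b27=1 t=0,i=18
  ##.#.|.  b26=0 t=1,i=5
  ##..#|#  b25=1 t=0,i=2
  ##...|#  b24=1 t=2,i=14
  #.###|#  b23=1 t=1,i=18
  #.##.|#  b22=1 t=0,i=0
  #.#.#|.  b21=0 t=1,i=6
  #.#..|#  b20=1 t=8,i=6
  #..##|.  b19=0 t=0,i=12
  #..#.|#  b18=1 t=0,i=3
  #...#|#  b17=1 t=5,i=8
  #....|#  b16=1 t=0,i=6
  .####|#  b15=1 t=0,i=14
  .###.|.  b14=0 t=3,i=6
  .##.#|.  b13=0 t=1,i=11
  .##..|#  b12=1 t=0,i=1
  .#.##|.  b11=0 t=1,i=9
  .#.#.|.  b10=0 t=1,i=7
  .#..#|.  b9=0 t=8,i=7
  .#...|.  b8=0 t=0,i=5
  ..###|#  b7=1 t=0,i=13
  ..##.|.  b6=0 t=0,i=9
  ..#.#|.  b5=0 t=2,i=10
  ..#..|#  b4=1 t=0,i=4
  ...##|#  b3=1 t=0,i=8
  ...#.|.  b2=0 t=2,i=9
  ....#|.  b1=0 t=0,i=7
  .....|#  b0=1 t=2,i=6
  bits 01001011110101111001000010011001 = 1272418457

1272418457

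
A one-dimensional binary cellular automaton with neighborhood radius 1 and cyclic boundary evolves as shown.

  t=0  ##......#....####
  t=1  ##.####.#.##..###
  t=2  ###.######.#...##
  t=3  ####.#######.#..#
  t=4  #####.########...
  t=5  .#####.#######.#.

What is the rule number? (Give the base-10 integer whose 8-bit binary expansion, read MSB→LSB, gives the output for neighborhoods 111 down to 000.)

229

  nb ###: next=#  (t=0,i=0, bit7=1)
  nb ##.: next=#  (t=0,i=1, bit6=1)
  nb #.#: next=#  (t=1,i=2, bit5=1)
  nb #..: next=.  (t=0,i=2, bit4=0)
  nb .##: next=.  (t=0,i=13, bit3=0)
  nb .#.: next=#  (t=0,i=8, bit2=1)
  nb ..#: next=.  (t=0,i=7, bit1=0)
  nb ...: next=#  (t=0,i=3, bit0=1)
  bits 11100101 = 229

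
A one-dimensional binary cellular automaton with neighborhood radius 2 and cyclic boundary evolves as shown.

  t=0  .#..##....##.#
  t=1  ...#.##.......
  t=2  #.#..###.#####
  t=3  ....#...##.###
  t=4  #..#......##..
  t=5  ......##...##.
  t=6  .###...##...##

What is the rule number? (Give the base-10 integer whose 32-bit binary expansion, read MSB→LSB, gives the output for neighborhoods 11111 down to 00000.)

  #####|#  b31=1 t=2,i=11
  ####.|#  b30=1 t=2,i=13
  ###.#|.  b29=0 t=2,i=0
  ###..|.  b28=0 t=3,i=13
  ##.##|#  b27=1 t=2,i=8
  ##.#.|.  b26=0 t=0,i=12
  ##..#|#  b25=1 t=4,i=12
  ##...|#  b24=1 t=0,i=6
  #.###|#  b23=1 t=2,i=9
  #.##.|#  b22=1 t=1,i=5
  #.#.#|.  b21=0 t=0,i=13
  #.#..|.  b20=0 t=0,i=1
  #..##|#  b19=1 t=0,i=3
  #..#.|.  b18=0 t=4,i=2
  #...#|.  b17=0 t=3,i=6
  #....|.  b16=0 t=0,i=7
  .####|.  b15=0 t=2,i=10
  .###.|.  b14=0 t=2,i=6
  .##.#|.  b13=0 t=0,i=11
  .##..|#  b12=1 t=0,i=5
  .#.##|.  b11=0 t=1,i=4
  .#.#.|.  b10=0 t=0,i=0
  .#..#|.  b9=0 t=0,i=2
  .#...|.  b8=0 t=3,i=5
  ..###|.  b7=0 t=2,i=5
  ..##.|.  b6=0 t=0,i=4
  ..#.#|.  b5=0 t=1,i=3
  ..#..|.  b4=0 t=3,i=4
  ...##|.  b3=0 t=0,i=9
  ...#.|#  b2=1 t=1,i=2
  ....#|.  b1=0 t=0,i=8
  .....|#  b0=1 t=1,i=0
  bits 11001011110010000001000000000101 = 3418886149

3418886149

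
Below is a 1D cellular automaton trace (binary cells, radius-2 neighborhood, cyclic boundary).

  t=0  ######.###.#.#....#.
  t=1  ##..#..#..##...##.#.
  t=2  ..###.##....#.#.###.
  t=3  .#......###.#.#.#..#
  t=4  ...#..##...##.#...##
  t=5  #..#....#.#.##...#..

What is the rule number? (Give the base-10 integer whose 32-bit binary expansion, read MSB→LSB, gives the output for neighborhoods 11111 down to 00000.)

  [31] ##### => .  t=0,i=2
  [30] ####. => #  t=0,i=4
  [29] ###.# => .  t=0,i=5
  [28] ###.. => .  t=2,i=18
  [27] ##.## => .  t=0,i=6
  [26] ##.#. => #  t=0,i=10
  [25] ##..# => #  t=1,i=2
  [24] ##... => #  t=1,i=12
  [23] #.### => #  t=0,i=0
  [22] #.##. => .  t=1,i=0
  [21] #.#.# => #  t=0,i=11
  [20] #.#.. => .  t=0,i=13
  [19] #..## => .  t=1,i=9
  [18] #..#. => #  t=1,i=3
  [17] #...# => .  t=1,i=13
  [16] #.... => #  t=0,i=15
  [15] .#### => #  t=0,i=1
  [14] .###. => .  t=0,i=8
  [13] .##.# => #  t=1,i=16
  [12] .##.. => .  t=1,i=1
  [11] .#.## => .  t=0,i=19
  [10] .#.#. => .  t=0,i=12
  [9] .#..# => .  t=1,i=5
  [8] .#... => .  t=0,i=14
  [7] ..### => .  t=2,i=2
  [6] ..##. => .  t=1,i=10
  [5] ..#.# => #  t=0,i=18
  [4] ..#.. => #  t=1,i=4
  [3] ...## => #  t=1,i=14
  [2] ...#. => .  t=0,i=17
  [1] ....# => #  t=0,i=16
  [0] ..... => .  t=3,i=4
  bits 01000111101001011010000000111010 = 1202036794

1202036794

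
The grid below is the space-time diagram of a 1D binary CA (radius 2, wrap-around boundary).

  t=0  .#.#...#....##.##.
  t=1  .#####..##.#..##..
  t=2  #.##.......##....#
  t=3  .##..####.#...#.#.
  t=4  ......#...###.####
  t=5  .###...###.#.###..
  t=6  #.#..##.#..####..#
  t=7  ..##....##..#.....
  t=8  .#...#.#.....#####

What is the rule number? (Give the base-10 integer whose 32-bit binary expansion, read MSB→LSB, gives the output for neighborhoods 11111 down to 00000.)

2297679657

  #####|#  b31=1 t=1,i=3
  ####.|.  b30=0 t=1,i=4
  ###.#|.  b29=0 t=3,i=8
  ###..|.  b28=0 t=1,i=5
  ##.##|#  b27=1 t=0,i=14
  ##.#.|.  b26=0 t=1,i=10
  ##..#|.  b25=0 t=0,i=17
  ##...|.  b24=0 t=1,i=16
  #.###|#  b23=1 t=4,i=14
  #.##.|#  b22=1 t=0,i=15
  #.#.#|#  b21=1 t=5,i=11
  #.#..|#  b20=1 t=0,i=3
  #..##|.  b19=0 t=1,i=7
  #..#.|.  b18=0 t=0,i=0
  #...#|#  b17=1 t=0,i=5
  #....|#  b16=1 t=0,i=9
  .####|#  b15=1 t=1,i=2
  .###.|#  b14=1 t=4,i=11
  .##.#|.  b13=0 t=0,i=13
  .##..|.  b12=0 t=0,i=16
  .#.##|#  b11=1 t=5,i=12
  .#.#.|#  b10=1 t=0,i=2
  .#..#|#  b9=1 t=1,i=12
  .#...|#  b8=1 t=0,i=4
  ..###|.  b7=0 t=1,i=1
  ..##.|.  b6=0 t=0,i=12
  ..#.#|#  b5=1 t=0,i=1
  ..#..|.  b4=0 t=0,i=7
  ...##|#  b3=1 t=0,i=11
  ...#.|.  b2=0 t=0,i=6
  ....#|.  b1=0 t=0,i=10
  .....|#  b0=1 t=2,i=6
  bits 10001000111100111100111100101001 = 2297679657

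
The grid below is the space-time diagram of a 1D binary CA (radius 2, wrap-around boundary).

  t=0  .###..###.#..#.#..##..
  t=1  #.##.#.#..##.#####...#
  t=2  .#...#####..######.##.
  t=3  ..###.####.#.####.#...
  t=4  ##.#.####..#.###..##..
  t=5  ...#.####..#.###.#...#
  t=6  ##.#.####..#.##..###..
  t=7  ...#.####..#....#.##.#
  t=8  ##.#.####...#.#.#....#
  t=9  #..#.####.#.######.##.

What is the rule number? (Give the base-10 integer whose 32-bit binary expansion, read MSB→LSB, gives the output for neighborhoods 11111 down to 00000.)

  ##### -> #   bit 31 = 1  t=1,i=15
  ####. -> #   bit 30 = 1  t=1,i=16
  ###.# -> .   bit 29 = 0  t=0,i=8
  ###.. -> #   bit 28 = 1  t=0,i=3
  ##.## -> #   bit 27 = 1  t=1,i=1
  ##.#. -> .   bit 26 = 0  t=0,i=9
  ##..# -> .   bit 25 = 0  t=0,i=4
  ##... -> .   bit 24 = 0  t=0,i=20
  #.### -> #   bit 23 = 1  t=1,i=13
  #.##. -> .   bit 22 = 0  t=1,i=2
  #.#.# -> #   bit 21 = 1  t=1,i=5
  #.#.. -> #   bit 20 = 1  t=0,i=10
  #..## -> #   bit 19 = 1  t=0,i=5
  #..#. -> .   bit 18 = 0  t=0,i=12
  #...# -> #   bit 17 = 1  t=0,i=21
  #.... -> .   bit 16 = 0  t=3,i=20
  .#### -> #   bit 15 = 1  t=1,i=14
  .###. -> #   bit 14 = 1  t=0,i=2
  .##.# -> .   bit 13 = 0  t=1,i=0
  .##.. -> .   bit 12 = 0  t=0,i=19
  .#.## -> .   bit 11 = 0  t=3,i=12
  .#.#. -> #   bit 10 = 1  t=0,i=14
  .#..# -> #   bit 9 = 1  t=0,i=11
  .#... -> #   bit 8 = 1  t=2,i=2
  ..### -> .   bit 7 = 0  t=0,i=1
  ..##. -> .   bit 6 = 0  t=0,i=18
  ..#.# -> #   bit 5 = 1  t=0,i=13
  ..#.. -> .   bit 4 = 0  t=2,i=1
  ...## -> #   bit 3 = 1  t=0,i=0
  ...#. -> .   bit 2 = 0  t=5,i=2
  ....# -> #   bit 1 = 1  t=3,i=0
  ..... -> .   bit 0 = 0  t=3,i=21
  bits 11011000101110101100011100101010 = 3636119338

3636119338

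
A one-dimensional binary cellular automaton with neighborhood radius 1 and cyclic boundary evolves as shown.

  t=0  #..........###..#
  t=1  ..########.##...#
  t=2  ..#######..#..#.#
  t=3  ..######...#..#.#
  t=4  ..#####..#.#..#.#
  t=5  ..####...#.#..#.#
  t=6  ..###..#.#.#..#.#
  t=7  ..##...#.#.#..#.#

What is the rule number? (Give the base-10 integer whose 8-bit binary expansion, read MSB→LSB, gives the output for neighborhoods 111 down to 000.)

141

  ###|#  b7=1 t=0,i=12
  ##.|.  b6=0 t=0,i=0
  #.#|.  b5=0 t=1,i=10
  #..|.  b4=0 t=0,i=1
  .##|#  b3=1 t=0,i=11
  .#.|#  b2=1 t=1,i=16
  ..#|.  b1=0 t=0,i=10
  ...|#  b0=1 t=0,i=2
  bits 10001101 = 141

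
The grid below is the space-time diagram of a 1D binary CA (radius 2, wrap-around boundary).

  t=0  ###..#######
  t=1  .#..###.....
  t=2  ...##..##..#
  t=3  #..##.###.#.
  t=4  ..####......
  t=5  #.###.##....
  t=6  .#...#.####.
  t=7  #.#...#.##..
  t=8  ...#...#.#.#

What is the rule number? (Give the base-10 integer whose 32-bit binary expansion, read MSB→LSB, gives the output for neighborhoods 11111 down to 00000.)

1225636290

  [31] ##### => .  t=0,i=0
  [30] ####. => #  t=0,i=1
  [29] ###.# => .  t=3,i=8
  [28] ###.. => .  t=0,i=2
  [27] ##.## => #  t=3,i=5
  [26] ##.#. => .  t=3,i=9
  [25] ##..# => .  t=0,i=3
  [24] ##... => #  t=1,i=7
  [23] #.### => .  t=3,i=6
  [22] #.##. => .  t=5,i=6
  [21] #.#.# => .  t=3,i=10
  [20] #.#.. => .  t=3,i=0
  [19] #..## => #  t=0,i=4
  [18] #..#. => #  t=2,i=10
  [17] #...# => .  t=2,i=1
  [16] #.... => #  t=1,i=8
  [15] .#### => #  t=0,i=6
  [14] .###. => .  t=1,i=5
  [13] .##.# => #  t=3,i=4
  [12] .##.. => #  t=2,i=4
  [11] .#.## => #  t=5,i=1
  [10] .#.#. => .  t=3,i=11
  [9] .#..# => .  t=1,i=2
  [8] .#... => #  t=2,i=0
  [7] ..### => #  t=0,i=5
  [6] ..##. => #  t=2,i=3
  [5] ..#.# => .  t=5,i=0
  [4] ..#.. => .  t=1,i=1
  [3] ...## => .  t=2,i=2
  [2] ...#. => .  t=1,i=0
  [1] ....# => #  t=1,i=11
  [0] ..... => .  t=1,i=9
  bits 01001001000011011011100111000010 = 1225636290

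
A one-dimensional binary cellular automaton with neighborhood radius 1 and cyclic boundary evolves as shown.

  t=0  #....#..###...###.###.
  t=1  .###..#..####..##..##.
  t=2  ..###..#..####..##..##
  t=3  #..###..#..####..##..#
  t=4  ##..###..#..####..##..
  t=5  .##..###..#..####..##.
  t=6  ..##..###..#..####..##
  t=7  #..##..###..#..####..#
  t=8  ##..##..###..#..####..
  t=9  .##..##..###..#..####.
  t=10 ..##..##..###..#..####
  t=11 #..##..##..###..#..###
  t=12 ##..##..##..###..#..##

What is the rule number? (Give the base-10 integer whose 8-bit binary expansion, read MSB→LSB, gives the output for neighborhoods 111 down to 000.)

209

  [7] ### => #  t=0,i=9
  [6] ##. => #  t=0,i=10
  [5] #.# => .  t=0,i=17
  [4] #.. => #  t=0,i=1
  [3] .## => .  t=0,i=8
  [2] .#. => .  t=0,i=0
  [1] ..# => .  t=0,i=4
  [0] ... => #  t=0,i=2
  bits 11010001 = 209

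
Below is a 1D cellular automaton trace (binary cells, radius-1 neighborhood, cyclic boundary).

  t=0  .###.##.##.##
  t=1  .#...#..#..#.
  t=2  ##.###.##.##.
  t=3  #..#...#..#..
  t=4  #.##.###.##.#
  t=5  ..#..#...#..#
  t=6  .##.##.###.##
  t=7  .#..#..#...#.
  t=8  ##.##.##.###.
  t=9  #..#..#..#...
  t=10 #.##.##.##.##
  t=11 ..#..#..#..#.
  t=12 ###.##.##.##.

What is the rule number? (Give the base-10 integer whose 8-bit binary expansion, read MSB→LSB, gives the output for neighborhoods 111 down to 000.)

15

  [7] ### => .  t=0,i=2
  [6] ##. => .  t=0,i=3
  [5] #.# => .  t=0,i=0
  [4] #.. => .  t=1,i=2
  [3] .## => #  t=0,i=1
  [2] .#. => #  t=1,i=1
  [1] ..# => #  t=1,i=0
  [0] ... => #  t=1,i=3
  bits 00001111 = 15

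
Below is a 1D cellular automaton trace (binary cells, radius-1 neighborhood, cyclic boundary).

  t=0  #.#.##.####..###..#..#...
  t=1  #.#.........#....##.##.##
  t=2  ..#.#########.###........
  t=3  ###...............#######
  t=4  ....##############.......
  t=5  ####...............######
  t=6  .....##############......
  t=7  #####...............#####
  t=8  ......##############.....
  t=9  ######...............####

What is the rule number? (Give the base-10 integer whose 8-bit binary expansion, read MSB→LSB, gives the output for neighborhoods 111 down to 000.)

7

  ###|.  b7=0 t=0,i=8
  ##.|.  b6=0 t=0,i=5
  #.#|.  b5=0 t=0,i=1
  #..|.  b4=0 t=0,i=11
  .##|.  b3=0 t=0,i=4
  .#.|#  b2=1 t=0,i=0
  ..#|#  b1=1 t=0,i=12
  ...|#  b0=1 t=0,i=23
  bits 00000111 = 7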